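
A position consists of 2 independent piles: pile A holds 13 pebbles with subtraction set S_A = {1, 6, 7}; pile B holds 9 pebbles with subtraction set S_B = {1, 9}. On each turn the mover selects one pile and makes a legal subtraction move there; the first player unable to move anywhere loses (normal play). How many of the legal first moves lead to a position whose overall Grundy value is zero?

0

Pile A, S = {1, 6, 7}:
n :  0  1  2  3  4  5  6  7  8  9 10 11 12 13
G :  0  1  0  1  0  1  2  3  2  3  2  3  0  1
G_A(13) = 1.
Pile B, S = {1, 9}:
G(0) = 0
G(1) = mex{0} = 1
G(2) = mex{1} = 0
G(3) = mex{0} = 1
G(4) = mex{1} = 0
G(5) = mex{0} = 1
G(6) = mex{1} = 0
G(7) = mex{0} = 1
G(8) = mex{1} = 0
G(9) = mex{0,0} = 1
G_B(9) = 1.
Combined Grundy value = 1 ⊕ 1 = 0.
A winning move leaves total XOR = 0, i.e. changes one component's Grundy value g to g ⊕ X where X is the current total.
Pile A: target g' = 1⊕0 = 1, but every legal move changes the Grundy value (mex property), so 0 moves.
Pile B: target g' = 1⊕0 = 1, but every legal move changes the Grundy value (mex property), so 0 moves.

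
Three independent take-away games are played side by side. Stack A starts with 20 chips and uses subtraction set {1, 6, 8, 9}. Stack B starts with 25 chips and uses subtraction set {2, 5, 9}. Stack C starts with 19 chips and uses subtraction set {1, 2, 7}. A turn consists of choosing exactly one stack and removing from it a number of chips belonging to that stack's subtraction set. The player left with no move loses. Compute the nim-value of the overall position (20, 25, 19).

0

Stack A, S = {1, 6, 8, 9}:
n :  0  1  2  3  4  5  6  7  8  9 10 11 12 13 14 15 16 17 18 19 20
G :  0  1  0  1  0  1  2  0  1  2  3  2  3  2  0  1  2  0  1  0  1
G_A(20) = 1.
Stack B, S = {2, 5, 9}:
G(0) = 0
G(1) = mex{} = 0
G(2) = mex{0} = 1
G(3) = mex{0} = 1
G(4) = mex{1} = 0
G(5) = mex{1,0} = 2
G(6) = mex{0,0} = 1
G(7) = mex{2,1} = 0
G(8) = mex{1,1} = 0
G(9) = mex{0,0,0} = 1
G(10) = mex{0,2,0} = 1
G(11) = mex{1,1,1} = 0
G(12) = mex{1,0,1} = 2
G(13) = mex{0,0,0} = 1
G(14) = mex{2,1,2} = 0
G(15) = mex{1,1,1} = 0
G(16) = mex{0,0,0} = 1
G(17) = mex{0,2,0} = 1
G(18) = mex{1,1,1} = 0
G(19) = mex{1,0,1} = 2
G(20) = mex{0,0,0} = 1
G(21) = mex{2,1,2} = 0
G(22) = mex{1,1,1} = 0
G(23) = mex{0,0,0} = 1
G(24) = mex{0,2,0} = 1
G(25) = mex{1,1,1} = 0
G_B(25) = 0.
Stack C, S = {1, 2, 7}:
n :  0  1  2  3  4  5  6  7  8  9 10 11 12 13 14 15 16 17 18 19
G :  0  1  2  0  1  2  0  1  2  0  1  2  0  1  2  0  1  2  0  1
G_C(19) = 1.
Combined Grundy value = 1 ⊕ 0 ⊕ 1 = 0.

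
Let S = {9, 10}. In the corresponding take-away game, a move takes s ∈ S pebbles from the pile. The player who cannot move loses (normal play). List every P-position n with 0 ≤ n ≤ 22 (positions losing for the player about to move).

0, 1, 2, 3, 4, 5, 6, 7, 8, 19, 20, 21, 22

n :  0  1  2  3  4  5  6  7  8  9 10 11 12 13 14 15 16 17 18 19 20 21 22
G :  0  0  0  0  0  0  0  0  0  1  1  1  1  1  1  1  1  1  2  0  0  0  0
P-positions are exactly the n with G(n) = 0.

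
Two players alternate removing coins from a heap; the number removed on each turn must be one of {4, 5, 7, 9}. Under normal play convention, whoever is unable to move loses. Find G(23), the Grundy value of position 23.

G(0) = 0
G(1) = mex{} = 0
G(2) = mex{} = 0
G(3) = mex{} = 0
G(4) = mex{0} = 1
G(5) = mex{0,0} = 1
G(6) = mex{0,0} = 1
G(7) = mex{0,0,0} = 1
G(8) = mex{1,0,0} = 2
G(9) = mex{1,1,0,0} = 2
G(10) = mex{1,1,0,0} = 2
G(11) = mex{1,1,1,0} = 2
G(12) = mex{2,1,1,0} = 3
G(13) = mex{2,2,1,1} = 0
G(14) = mex{2,2,1,1} = 0
G(15) = mex{2,2,2,1} = 0
G(16) = mex{3,2,2,1} = 0
G(17) = mex{0,3,2,2} = 1
G(18) = mex{0,0,2,2} = 1
G(19) = mex{0,0,3,2} = 1
G(20) = mex{0,0,0,2} = 1
G(21) = mex{1,0,0,3} = 2
G(22) = mex{1,1,0,0} = 2
G(23) = mex{1,1,0,0} = 2

2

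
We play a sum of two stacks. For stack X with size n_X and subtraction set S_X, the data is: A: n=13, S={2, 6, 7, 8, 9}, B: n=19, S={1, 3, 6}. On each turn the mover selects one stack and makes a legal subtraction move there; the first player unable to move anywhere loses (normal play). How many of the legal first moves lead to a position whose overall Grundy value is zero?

2

Stack A, S = {2, 6, 7, 8, 9}:
n :  0  1  2  3  4  5  6  7  8  9 10 11 12 13
G :  0  0  1  1  0  0  1  1  2  2  3  3  2  2
G_A(13) = 2.
Stack B, S = {1, 3, 6}:
n :  0  1  2  3  4  5  6  7  8  9 10 11 12 13 14 15 16 17 18 19
G :  0  1  0  1  0  1  2  3  2  0  1  0  1  0  1  2  3  2  0  1
G_B(19) = 1.
Combined Grundy value = 2 ⊕ 1 = 3.
A winning move leaves total XOR = 0, i.e. changes one component's Grundy value g to g ⊕ X where X is the current total.
Stack A: need g' = 2⊕3 = 1. Options: 13−2→G=3, 13−6→G=1, 13−7→G=1, 13−8→G=0, 13−9→G=0. Hits: 2.
Stack B: need g' = 1⊕3 = 2. Options: 19−1→G=0, 19−3→G=3, 19−6→G=0. Hits: 0.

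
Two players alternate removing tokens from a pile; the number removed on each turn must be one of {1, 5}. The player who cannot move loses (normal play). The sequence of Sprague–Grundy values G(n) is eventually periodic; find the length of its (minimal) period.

2

G(0) = 0
G(1) = mex{0} = 1
G(2) = mex{1} = 0
G(3) = mex{0} = 1
G(4) = mex{1} = 0
G(5) = mex{0,0} = 1
G(6) = mex{1,1} = 0
G(7) = mex{0,0} = 1
G(8) = mex{1,1} = 0
G(9) = mex{0,0} = 1
G(10) = mex{1,1} = 0
G(11) = mex{0,0} = 1
G(12) = mex{1,1} = 0
G(13) = mex{0,0} = 1
G(14) = mex{1,1} = 0
G(n+2) = G(n) holds for n = 0,…,4 (a full window of length max(S) = 5), so the sequence is purely periodic with period 2.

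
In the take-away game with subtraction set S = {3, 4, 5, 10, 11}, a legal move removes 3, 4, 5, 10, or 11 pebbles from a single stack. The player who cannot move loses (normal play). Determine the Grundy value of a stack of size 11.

1

G(0) = 0
G(1) = mex{} = 0
G(2) = mex{} = 0
G(3) = mex{0} = 1
G(4) = mex{0,0} = 1
G(5) = mex{0,0,0} = 1
G(6) = mex{1,0,0} = 2
G(7) = mex{1,1,0} = 2
G(8) = mex{1,1,1} = 0
G(9) = mex{2,1,1} = 0
G(10) = mex{2,2,1,0} = 3
G(11) = mex{0,2,2,0,0} = 1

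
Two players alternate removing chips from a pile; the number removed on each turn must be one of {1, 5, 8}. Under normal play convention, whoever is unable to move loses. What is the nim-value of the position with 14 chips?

n :  0  1  2  3  4  5  6  7  8  9 10 11 12 13 14
G :  0  1  0  1  0  1  0  1  2  3  2  3  2  0  1

1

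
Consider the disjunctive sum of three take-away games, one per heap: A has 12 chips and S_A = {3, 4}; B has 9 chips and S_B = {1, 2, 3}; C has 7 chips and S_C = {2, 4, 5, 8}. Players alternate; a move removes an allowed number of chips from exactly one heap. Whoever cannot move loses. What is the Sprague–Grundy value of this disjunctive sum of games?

0

Heap A, S = {3, 4}:
n :  0  1  2  3  4  5  6  7  8  9 10 11 12
G :  0  0  0  1  1  1  2  0  0  0  1  1  1
G_A(12) = 1.
Heap B, S = {1, 2, 3}:
G(0) = 0
G(1) = mex{0} = 1
G(2) = mex{1,0} = 2
G(3) = mex{2,1,0} = 3
G(4) = mex{3,2,1} = 0
G(5) = mex{0,3,2} = 1
G(6) = mex{1,0,3} = 2
G(7) = mex{2,1,0} = 3
G(8) = mex{3,2,1} = 0
G(9) = mex{0,3,2} = 1
G_B(9) = 1.
Heap C, S = {2, 4, 5, 8}:
G(0) = 0
G(1) = mex{} = 0
G(2) = mex{0} = 1
G(3) = mex{0} = 1
G(4) = mex{1,0} = 2
G(5) = mex{1,0,0} = 2
G(6) = mex{2,1,0} = 3
G(7) = mex{2,1,1} = 0
G_C(7) = 0.
Combined Grundy value = 1 ⊕ 1 ⊕ 0 = 0.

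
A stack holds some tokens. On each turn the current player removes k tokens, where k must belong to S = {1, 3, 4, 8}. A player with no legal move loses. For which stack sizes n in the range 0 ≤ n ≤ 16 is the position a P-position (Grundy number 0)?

n :  0  1  2  3  4  5  6  7  8  9 10 11 12 13 14 15 16
G :  0  1  0  1  2  3  2  0  1  0  1  2  3  2  0  1  0
P-positions are exactly the n with G(n) = 0.

0, 2, 7, 9, 14, 16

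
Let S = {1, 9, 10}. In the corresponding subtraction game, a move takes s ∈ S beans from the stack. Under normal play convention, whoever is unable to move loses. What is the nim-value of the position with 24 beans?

1

n :  0  1  2  3  4  5  6  7  8  9 10 11 12 13 14 15 16 17 18 19 20 21 22 23 24
G :  0  1  0  1  0  1  0  1  0  1  2  3  2  3  2  3  2  3  2  0  1  0  1  0  1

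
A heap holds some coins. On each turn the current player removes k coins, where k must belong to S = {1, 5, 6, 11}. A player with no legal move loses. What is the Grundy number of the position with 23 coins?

3

G(0) = 0
G(1) = mex{0} = 1
G(2) = mex{1} = 0
G(3) = mex{0} = 1
G(4) = mex{1} = 0
G(5) = mex{0,0} = 1
G(6) = mex{1,1,0} = 2
G(7) = mex{2,0,1} = 3
G(8) = mex{3,1,0} = 2
G(9) = mex{2,0,1} = 3
G(10) = mex{3,1,0} = 2
G(11) = mex{2,2,1,0} = 3
G(12) = mex{3,3,2,1} = 0
G(13) = mex{0,2,3,0} = 1
G(14) = mex{1,3,2,1} = 0
G(15) = mex{0,2,3,0} = 1
G(16) = mex{1,3,2,1} = 0
G(17) = mex{0,0,3,2} = 1
G(18) = mex{1,1,0,3} = 2
G(19) = mex{2,0,1,2} = 3
G(20) = mex{3,1,0,3} = 2
G(21) = mex{2,0,1,2} = 3
G(22) = mex{3,1,0,3} = 2
G(23) = mex{2,2,1,0} = 3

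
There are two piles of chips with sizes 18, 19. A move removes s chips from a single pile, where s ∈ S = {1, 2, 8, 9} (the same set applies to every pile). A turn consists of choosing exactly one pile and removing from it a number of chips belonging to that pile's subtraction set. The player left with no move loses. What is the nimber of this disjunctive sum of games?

1

All piles use S = {1, 2, 8, 9}:
G(0) = 0
G(1) = mex{0} = 1
G(2) = mex{1,0} = 2
G(3) = mex{2,1} = 0
G(4) = mex{0,2} = 1
G(5) = mex{1,0} = 2
G(6) = mex{2,1} = 0
G(7) = mex{0,2} = 1
G(8) = mex{1,0,0} = 2
G(9) = mex{2,1,1,0} = 3
G(10) = mex{3,2,2,1} = 0
G(11) = mex{0,3,0,2} = 1
G(12) = mex{1,0,1,0} = 2
G(13) = mex{2,1,2,1} = 0
G(14) = mex{0,2,0,2} = 1
G(15) = mex{1,0,1,0} = 2
G(16) = mex{2,1,2,1} = 0
G(17) = mex{0,2,3,2} = 1
G(18) = mex{1,0,0,3} = 2
G(19) = mex{2,1,1,0} = 3
Pile A: G(18) = 2.
Pile B: G(19) = 3.
Combined Grundy value = 2 ⊕ 3 = 1.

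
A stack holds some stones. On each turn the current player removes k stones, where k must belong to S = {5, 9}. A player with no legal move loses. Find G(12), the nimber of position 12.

n :  0  1  2  3  4  5  6  7  8  9 10 11 12
G :  0  0  0  0  0  1  1  1  1  1  2  2  2

2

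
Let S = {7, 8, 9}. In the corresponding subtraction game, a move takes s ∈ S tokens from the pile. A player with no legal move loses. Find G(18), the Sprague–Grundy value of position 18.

0

n :  0  1  2  3  4  5  6  7  8  9 10 11 12 13 14 15 16 17 18
G :  0  0  0  0  0  0  0  1  1  1  1  1  1  1  2  2  0  0  0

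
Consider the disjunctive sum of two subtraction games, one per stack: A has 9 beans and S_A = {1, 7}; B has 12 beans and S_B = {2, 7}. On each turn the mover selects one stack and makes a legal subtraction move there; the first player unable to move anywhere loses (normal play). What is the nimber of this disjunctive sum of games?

0

Stack A, S = {1, 7}:
G(0) = 0
G(1) = mex{0} = 1
G(2) = mex{1} = 0
G(3) = mex{0} = 1
G(4) = mex{1} = 0
G(5) = mex{0} = 1
G(6) = mex{1} = 0
G(7) = mex{0,0} = 1
G(8) = mex{1,1} = 0
G(9) = mex{0,0} = 1
G_A(9) = 1.
Stack B, S = {2, 7}:
G(0) = 0
G(1) = mex{} = 0
G(2) = mex{0} = 1
G(3) = mex{0} = 1
G(4) = mex{1} = 0
G(5) = mex{1} = 0
G(6) = mex{0} = 1
G(7) = mex{0,0} = 1
G(8) = mex{1,0} = 2
G(9) = mex{1,1} = 0
G(10) = mex{2,1} = 0
G(11) = mex{0,0} = 1
G(12) = mex{0,0} = 1
G_B(12) = 1.
Combined Grundy value = 1 ⊕ 1 = 0.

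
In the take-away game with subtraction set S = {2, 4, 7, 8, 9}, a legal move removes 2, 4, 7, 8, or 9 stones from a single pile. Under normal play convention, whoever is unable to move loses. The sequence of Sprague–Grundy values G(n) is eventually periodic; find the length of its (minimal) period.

11

G(0) = 0
G(1) = mex{} = 0
G(2) = mex{0} = 1
G(3) = mex{0} = 1
G(4) = mex{1,0} = 2
G(5) = mex{1,0} = 2
G(6) = mex{2,1} = 0
G(7) = mex{2,1,0} = 3
G(8) = mex{0,2,0,0} = 1
G(9) = mex{3,2,1,0,0} = 4
G(10) = mex{1,0,1,1,0} = 2
G(11) = mex{4,3,2,1,1} = 0
G(12) = mex{2,1,2,2,1} = 0
G(13) = mex{0,4,0,2,2} = 1
G(14) = mex{0,2,3,0,2} = 1
G(15) = mex{1,0,1,3,0} = 2
G(16) = mex{1,0,4,1,3} = 2
G(17) = mex{2,1,2,4,1} = 0
G(18) = mex{2,1,0,2,4} = 3
G(19) = mex{0,2,0,0,2} = 1
G(20) = mex{3,2,1,0,0} = 4
G(21) = mex{1,0,1,1,0} = 2
G(22) = mex{4,3,2,1,1} = 0
G(23) = mex{2,1,2,2,1} = 0
G(n+11) = G(n) holds for n = 0,…,8 (a full window of length max(S) = 9), so the sequence is purely periodic with period 11.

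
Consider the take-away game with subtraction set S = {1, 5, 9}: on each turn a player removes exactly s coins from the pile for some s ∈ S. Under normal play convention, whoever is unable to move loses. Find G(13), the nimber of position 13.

G(0) = 0
G(1) = mex{0} = 1
G(2) = mex{1} = 0
G(3) = mex{0} = 1
G(4) = mex{1} = 0
G(5) = mex{0,0} = 1
G(6) = mex{1,1} = 0
G(7) = mex{0,0} = 1
G(8) = mex{1,1} = 0
G(9) = mex{0,0,0} = 1
G(10) = mex{1,1,1} = 0
G(11) = mex{0,0,0} = 1
G(12) = mex{1,1,1} = 0
G(13) = mex{0,0,0} = 1

1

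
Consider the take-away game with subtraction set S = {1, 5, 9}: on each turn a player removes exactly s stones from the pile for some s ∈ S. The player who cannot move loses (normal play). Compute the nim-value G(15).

n :  0  1  2  3  4  5  6  7  8  9 10 11 12 13 14 15
G :  0  1  0  1  0  1  0  1  0  1  0  1  0  1  0  1

1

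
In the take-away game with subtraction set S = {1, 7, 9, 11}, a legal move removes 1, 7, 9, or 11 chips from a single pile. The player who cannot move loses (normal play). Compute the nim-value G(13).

n :  0  1  2  3  4  5  6  7  8  9 10 11 12 13
G :  0  1  0  1  0  1  0  1  0  1  0  1  0  1

1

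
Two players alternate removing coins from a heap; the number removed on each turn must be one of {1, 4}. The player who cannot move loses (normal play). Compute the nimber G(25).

n :  0  1  2  3  4  5  6  7  8  9 10 11 12 13 14 15 16 17 18 19 20 21 22 23 24 25
G :  0  1  0  1  2  0  1  0  1  2  0  1  0  1  2  0  1  0  1  2  0  1  0  1  2  0

0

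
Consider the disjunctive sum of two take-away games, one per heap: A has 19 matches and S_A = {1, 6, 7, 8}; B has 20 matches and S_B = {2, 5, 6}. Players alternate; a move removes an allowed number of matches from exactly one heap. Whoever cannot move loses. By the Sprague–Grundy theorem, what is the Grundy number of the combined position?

0

Heap A, S = {1, 6, 7, 8}:
G(0) = 0
G(1) = mex{0} = 1
G(2) = mex{1} = 0
G(3) = mex{0} = 1
G(4) = mex{1} = 0
G(5) = mex{0} = 1
G(6) = mex{1,0} = 2
G(7) = mex{2,1,0} = 3
G(8) = mex{3,0,1,0} = 2
G(9) = mex{2,1,0,1} = 3
G(10) = mex{3,0,1,0} = 2
G(11) = mex{2,1,0,1} = 3
G(12) = mex{3,2,1,0} = 4
G(13) = mex{4,3,2,1} = 0
G(14) = mex{0,2,3,2} = 1
G(15) = mex{1,3,2,3} = 0
G(16) = mex{0,2,3,2} = 1
G(17) = mex{1,3,2,3} = 0
G(18) = mex{0,4,3,2} = 1
G(19) = mex{1,0,4,3} = 2
G_A(19) = 2.
Heap B, S = {2, 5, 6}:
n :  0  1  2  3  4  5  6  7  8  9 10 11 12 13 14 15 16 17 18 19 20
G :  0  0  1  1  0  2  1  3  0  2  1  0  0  1  1  0  2  1  3  0  2
G_B(20) = 2.
Combined Grundy value = 2 ⊕ 2 = 0.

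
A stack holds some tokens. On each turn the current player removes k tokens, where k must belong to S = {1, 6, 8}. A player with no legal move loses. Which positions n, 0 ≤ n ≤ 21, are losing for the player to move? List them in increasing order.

0, 2, 4, 7, 9, 11, 14, 16, 18, 21

G(0) = 0
G(1) = mex{0} = 1
G(2) = mex{1} = 0
G(3) = mex{0} = 1
G(4) = mex{1} = 0
G(5) = mex{0} = 1
G(6) = mex{1,0} = 2
G(7) = mex{2,1} = 0
G(8) = mex{0,0,0} = 1
G(9) = mex{1,1,1} = 0
G(10) = mex{0,0,0} = 1
G(11) = mex{1,1,1} = 0
G(12) = mex{0,2,0} = 1
G(13) = mex{1,0,1} = 2
G(14) = mex{2,1,2} = 0
G(15) = mex{0,0,0} = 1
G(16) = mex{1,1,1} = 0
G(17) = mex{0,0,0} = 1
G(18) = mex{1,1,1} = 0
G(19) = mex{0,2,0} = 1
G(20) = mex{1,0,1} = 2
G(21) = mex{2,1,2} = 0
P-positions are exactly the n with G(n) = 0.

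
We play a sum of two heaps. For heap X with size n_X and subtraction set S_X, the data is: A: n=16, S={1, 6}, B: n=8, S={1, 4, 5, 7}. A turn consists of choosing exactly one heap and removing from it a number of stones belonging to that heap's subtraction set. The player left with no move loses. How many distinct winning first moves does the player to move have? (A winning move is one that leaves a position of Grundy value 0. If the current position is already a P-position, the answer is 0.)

0

Heap A, S = {1, 6}:
G(0) = 0
G(1) = mex{0} = 1
G(2) = mex{1} = 0
G(3) = mex{0} = 1
G(4) = mex{1} = 0
G(5) = mex{0} = 1
G(6) = mex{1,0} = 2
G(7) = mex{2,1} = 0
G(8) = mex{0,0} = 1
G(9) = mex{1,1} = 0
G(10) = mex{0,0} = 1
G(11) = mex{1,1} = 0
G(12) = mex{0,2} = 1
G(13) = mex{1,0} = 2
G(14) = mex{2,1} = 0
G(15) = mex{0,0} = 1
G(16) = mex{1,1} = 0
G_A(16) = 0.
Heap B, S = {1, 4, 5, 7}:
n : 0 1 2 3 4 5 6 7 8
G : 0 1 0 1 2 3 2 3 0
G_B(8) = 0.
Combined Grundy value = 0 ⊕ 0 = 0.
A winning move leaves total XOR = 0, i.e. changes one component's Grundy value g to g ⊕ X where X is the current total.
Heap A: target g' = 0⊕0 = 0, but every legal move changes the Grundy value (mex property), so 0 moves.
Heap B: target g' = 0⊕0 = 0, but every legal move changes the Grundy value (mex property), so 0 moves.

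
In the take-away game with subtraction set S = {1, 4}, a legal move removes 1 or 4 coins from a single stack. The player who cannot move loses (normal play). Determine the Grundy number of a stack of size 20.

G(0) = 0
G(1) = mex{0} = 1
G(2) = mex{1} = 0
G(3) = mex{0} = 1
G(4) = mex{1,0} = 2
G(5) = mex{2,1} = 0
G(6) = mex{0,0} = 1
G(7) = mex{1,1} = 0
G(8) = mex{0,2} = 1
G(9) = mex{1,0} = 2
G(10) = mex{2,1} = 0
G(11) = mex{0,0} = 1
G(12) = mex{1,1} = 0
G(13) = mex{0,2} = 1
G(14) = mex{1,0} = 2
G(15) = mex{2,1} = 0
G(16) = mex{0,0} = 1
G(17) = mex{1,1} = 0
G(18) = mex{0,2} = 1
G(19) = mex{1,0} = 2
G(20) = mex{2,1} = 0

0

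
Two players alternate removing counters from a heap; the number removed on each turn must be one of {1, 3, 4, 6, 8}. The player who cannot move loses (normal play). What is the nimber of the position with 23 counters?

0

G(0) = 0
G(1) = mex{0} = 1
G(2) = mex{1} = 0
G(3) = mex{0,0} = 1
G(4) = mex{1,1,0} = 2
G(5) = mex{2,0,1} = 3
G(6) = mex{3,1,0,0} = 2
G(7) = mex{2,2,1,1} = 0
G(8) = mex{0,3,2,0,0} = 1
G(9) = mex{1,2,3,1,1} = 0
G(10) = mex{0,0,2,2,0} = 1
G(11) = mex{1,1,0,3,1} = 2
G(12) = mex{2,0,1,2,2} = 3
G(13) = mex{3,1,0,0,3} = 2
G(14) = mex{2,2,1,1,2} = 0
G(15) = mex{0,3,2,0,0} = 1
G(16) = mex{1,2,3,1,1} = 0
G(17) = mex{0,0,2,2,0} = 1
G(18) = mex{1,1,0,3,1} = 2
G(19) = mex{2,0,1,2,2} = 3
G(20) = mex{3,1,0,0,3} = 2
G(21) = mex{2,2,1,1,2} = 0
G(22) = mex{0,3,2,0,0} = 1
G(23) = mex{1,2,3,1,1} = 0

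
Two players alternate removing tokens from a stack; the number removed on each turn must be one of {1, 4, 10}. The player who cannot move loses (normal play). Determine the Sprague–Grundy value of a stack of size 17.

G(0) = 0
G(1) = mex{0} = 1
G(2) = mex{1} = 0
G(3) = mex{0} = 1
G(4) = mex{1,0} = 2
G(5) = mex{2,1} = 0
G(6) = mex{0,0} = 1
G(7) = mex{1,1} = 0
G(8) = mex{0,2} = 1
G(9) = mex{1,0} = 2
G(10) = mex{2,1,0} = 3
G(11) = mex{3,0,1} = 2
G(12) = mex{2,1,0} = 3
G(13) = mex{3,2,1} = 0
G(14) = mex{0,3,2} = 1
G(15) = mex{1,2,0} = 3
G(16) = mex{3,3,1} = 0
G(17) = mex{0,0,0} = 1

1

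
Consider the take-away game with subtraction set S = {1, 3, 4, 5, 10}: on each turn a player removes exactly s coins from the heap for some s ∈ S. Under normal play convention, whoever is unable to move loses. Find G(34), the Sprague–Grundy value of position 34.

n :  0  1  2  3  4  5  6  7  8  9 10 11 12 13 14 15 16 17 18 19 20 21 22 23 24 25 26 27 28 29 30 31 32 33 34
G :  0  1  0  1  2  3  2  3  0  1  4  5  2  3  0  1  0  1  2  3  2  3  0  1  4  5  2  3  0  1  0  1  2  3  2

2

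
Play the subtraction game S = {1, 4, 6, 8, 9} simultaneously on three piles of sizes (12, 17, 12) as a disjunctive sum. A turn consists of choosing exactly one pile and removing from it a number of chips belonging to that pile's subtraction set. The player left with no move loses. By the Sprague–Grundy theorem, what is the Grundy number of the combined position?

0

All piles use S = {1, 4, 6, 8, 9}:
G(0) = 0
G(1) = mex{0} = 1
G(2) = mex{1} = 0
G(3) = mex{0} = 1
G(4) = mex{1,0} = 2
G(5) = mex{2,1} = 0
G(6) = mex{0,0,0} = 1
G(7) = mex{1,1,1} = 0
G(8) = mex{0,2,0,0} = 1
G(9) = mex{1,0,1,1,0} = 2
G(10) = mex{2,1,2,0,1} = 3
G(11) = mex{3,0,0,1,0} = 2
G(12) = mex{2,1,1,2,1} = 0
G(13) = mex{0,2,0,0,2} = 1
G(14) = mex{1,3,1,1,0} = 2
G(15) = mex{2,2,2,0,1} = 3
G(16) = mex{3,0,3,1,0} = 2
G(17) = mex{2,1,2,2,1} = 0
Pile A: G(12) = 0.
Pile B: G(17) = 0.
Pile C: G(12) = 0.
Combined Grundy value = 0 ⊕ 0 ⊕ 0 = 0.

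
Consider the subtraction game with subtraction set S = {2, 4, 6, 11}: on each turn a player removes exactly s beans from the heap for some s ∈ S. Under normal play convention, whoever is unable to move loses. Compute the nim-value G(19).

n :  0  1  2  3  4  5  6  7  8  9 10 11 12 13 14 15 16 17 18 19
G :  0  0  1  1  2  2  3  3  0  0  1  1  2  2  3  3  0  0  1  1

1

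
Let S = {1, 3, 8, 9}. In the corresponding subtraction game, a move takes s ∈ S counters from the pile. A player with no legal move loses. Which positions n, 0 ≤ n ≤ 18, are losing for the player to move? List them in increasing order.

G(0) = 0
G(1) = mex{0} = 1
G(2) = mex{1} = 0
G(3) = mex{0,0} = 1
G(4) = mex{1,1} = 0
G(5) = mex{0,0} = 1
G(6) = mex{1,1} = 0
G(7) = mex{0,0} = 1
G(8) = mex{1,1,0} = 2
G(9) = mex{2,0,1,0} = 3
G(10) = mex{3,1,0,1} = 2
G(11) = mex{2,2,1,0} = 3
G(12) = mex{3,3,0,1} = 2
G(13) = mex{2,2,1,0} = 3
G(14) = mex{3,3,0,1} = 2
G(15) = mex{2,2,1,0} = 3
G(16) = mex{3,3,2,1} = 0
G(17) = mex{0,2,3,2} = 1
G(18) = mex{1,3,2,3} = 0
P-positions are exactly the n with G(n) = 0.

0, 2, 4, 6, 16, 18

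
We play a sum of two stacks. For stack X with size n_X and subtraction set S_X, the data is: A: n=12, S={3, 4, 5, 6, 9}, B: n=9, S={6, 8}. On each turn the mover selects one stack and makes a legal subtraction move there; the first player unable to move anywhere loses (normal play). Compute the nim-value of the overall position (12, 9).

1

Stack A, S = {3, 4, 5, 6, 9}:
n :  0  1  2  3  4  5  6  7  8  9 10 11 12
G :  0  0  0  1  1  1  2  2  2  3  3  3  0
G_A(12) = 0.
Stack B, S = {6, 8}:
G(0) = 0
G(1) = mex{} = 0
G(2) = mex{} = 0
G(3) = mex{} = 0
G(4) = mex{} = 0
G(5) = mex{} = 0
G(6) = mex{0} = 1
G(7) = mex{0} = 1
G(8) = mex{0,0} = 1
G(9) = mex{0,0} = 1
G_B(9) = 1.
Combined Grundy value = 0 ⊕ 1 = 1.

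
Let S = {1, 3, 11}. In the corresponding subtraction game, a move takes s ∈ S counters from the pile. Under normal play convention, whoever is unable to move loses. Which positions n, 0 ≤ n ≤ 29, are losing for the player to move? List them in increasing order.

0, 2, 4, 6, 8, 10, 12, 14, 16, 18, 20, 22, 24, 26, 28

n :  0  1  2  3  4  5  6  7  8  9 10 11 12 13 14 15 16 17 18 19 20 21 22 23 24 25 26 27 28 29
G :  0  1  0  1  0  1  0  1  0  1  0  1  0  1  0  1  0  1  0  1  0  1  0  1  0  1  0  1  0  1
P-positions are exactly the n with G(n) = 0.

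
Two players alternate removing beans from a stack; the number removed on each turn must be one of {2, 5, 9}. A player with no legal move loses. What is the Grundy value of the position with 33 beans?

G(0) = 0
G(1) = mex{} = 0
G(2) = mex{0} = 1
G(3) = mex{0} = 1
G(4) = mex{1} = 0
G(5) = mex{1,0} = 2
G(6) = mex{0,0} = 1
G(7) = mex{2,1} = 0
G(8) = mex{1,1} = 0
G(9) = mex{0,0,0} = 1
G(10) = mex{0,2,0} = 1
G(11) = mex{1,1,1} = 0
G(12) = mex{1,0,1} = 2
G(13) = mex{0,0,0} = 1
G(14) = mex{2,1,2} = 0
G(15) = mex{1,1,1} = 0
G(16) = mex{0,0,0} = 1
G(17) = mex{0,2,0} = 1
G(18) = mex{1,1,1} = 0
G(19) = mex{1,0,1} = 2
G(20) = mex{0,0,0} = 1
G(21) = mex{2,1,2} = 0
G(22) = mex{1,1,1} = 0
G(23) = mex{0,0,0} = 1
G(24) = mex{0,2,0} = 1
G(25) = mex{1,1,1} = 0
G(26) = mex{1,0,1} = 2
G(27) = mex{0,0,0} = 1
G(28) = mex{2,1,2} = 0
G(29) = mex{1,1,1} = 0
G(30) = mex{0,0,0} = 1
G(31) = mex{0,2,0} = 1
G(32) = mex{1,1,1} = 0
G(33) = mex{1,0,1} = 2

2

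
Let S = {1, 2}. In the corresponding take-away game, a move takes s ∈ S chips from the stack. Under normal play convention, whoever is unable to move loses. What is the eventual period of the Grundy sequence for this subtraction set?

G(0) = 0
G(1) = mex{0} = 1
G(2) = mex{1,0} = 2
G(3) = mex{2,1} = 0
G(4) = mex{0,2} = 1
G(5) = mex{1,0} = 2
G(6) = mex{2,1} = 0
G(7) = mex{0,2} = 1
G(8) = mex{1,0} = 2
G(9) = mex{2,1} = 0
G(10) = mex{0,2} = 1
G(11) = mex{1,0} = 2
G(12) = mex{2,1} = 0
G(13) = mex{0,2} = 1
G(14) = mex{1,0} = 2
G(n+3) = G(n) holds for n = 0,…,1 (a full window of length max(S) = 2), so the sequence is purely periodic with period 3.

3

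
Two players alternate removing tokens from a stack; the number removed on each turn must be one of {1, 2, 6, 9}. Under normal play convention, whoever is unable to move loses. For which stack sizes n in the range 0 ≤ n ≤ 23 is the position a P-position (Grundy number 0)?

0, 3, 7, 10, 14, 17, 21

G(0) = 0
G(1) = mex{0} = 1
G(2) = mex{1,0} = 2
G(3) = mex{2,1} = 0
G(4) = mex{0,2} = 1
G(5) = mex{1,0} = 2
G(6) = mex{2,1,0} = 3
G(7) = mex{3,2,1} = 0
G(8) = mex{0,3,2} = 1
G(9) = mex{1,0,0,0} = 2
G(10) = mex{2,1,1,1} = 0
G(11) = mex{0,2,2,2} = 1
G(12) = mex{1,0,3,0} = 2
G(13) = mex{2,1,0,1} = 3
G(14) = mex{3,2,1,2} = 0
G(15) = mex{0,3,2,3} = 1
G(16) = mex{1,0,0,0} = 2
G(17) = mex{2,1,1,1} = 0
G(18) = mex{0,2,2,2} = 1
G(19) = mex{1,0,3,0} = 2
G(20) = mex{2,1,0,1} = 3
G(21) = mex{3,2,1,2} = 0
G(22) = mex{0,3,2,3} = 1
G(23) = mex{1,0,0,0} = 2
P-positions are exactly the n with G(n) = 0.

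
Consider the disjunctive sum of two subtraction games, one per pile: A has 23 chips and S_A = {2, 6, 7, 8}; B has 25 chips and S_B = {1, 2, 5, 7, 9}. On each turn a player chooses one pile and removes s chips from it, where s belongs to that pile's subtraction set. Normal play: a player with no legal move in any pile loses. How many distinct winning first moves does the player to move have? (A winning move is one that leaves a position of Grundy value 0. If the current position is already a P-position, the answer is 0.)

Pile A, S = {2, 6, 7, 8}:
G(0) = 0
G(1) = mex{} = 0
G(2) = mex{0} = 1
G(3) = mex{0} = 1
G(4) = mex{1} = 0
G(5) = mex{1} = 0
G(6) = mex{0,0} = 1
G(7) = mex{0,0,0} = 1
G(8) = mex{1,1,0,0} = 2
G(9) = mex{1,1,1,0} = 2
G(10) = mex{2,0,1,1} = 3
G(11) = mex{2,0,0,1} = 3
G(12) = mex{3,1,0,0} = 2
G(13) = mex{3,1,1,0} = 2
G(14) = mex{2,2,1,1} = 0
G(15) = mex{2,2,2,1} = 0
G(16) = mex{0,3,2,2} = 1
G(17) = mex{0,3,3,2} = 1
G(18) = mex{1,2,3,3} = 0
G(19) = mex{1,2,2,3} = 0
G(20) = mex{0,0,2,2} = 1
G(21) = mex{0,0,0,2} = 1
G(22) = mex{1,1,0,0} = 2
G(23) = mex{1,1,1,0} = 2
G_A(23) = 2.
Pile B, S = {1, 2, 5, 7, 9}:
G(0) = 0
G(1) = mex{0} = 1
G(2) = mex{1,0} = 2
G(3) = mex{2,1} = 0
G(4) = mex{0,2} = 1
G(5) = mex{1,0,0} = 2
G(6) = mex{2,1,1} = 0
G(7) = mex{0,2,2,0} = 1
G(8) = mex{1,0,0,1} = 2
G(9) = mex{2,1,1,2,0} = 3
G(10) = mex{3,2,2,0,1} = 4
G(11) = mex{4,3,0,1,2} = 5
G(12) = mex{5,4,1,2,0} = 3
G(13) = mex{3,5,2,0,1} = 4
G(14) = mex{4,3,3,1,2} = 0
G(15) = mex{0,4,4,2,0} = 1
G(16) = mex{1,0,5,3,1} = 2
G(17) = mex{2,1,3,4,2} = 0
G(18) = mex{0,2,4,5,3} = 1
G(19) = mex{1,0,0,3,4} = 2
G(20) = mex{2,1,1,4,5} = 0
G(21) = mex{0,2,2,0,3} = 1
G(22) = mex{1,0,0,1,4} = 2
G(23) = mex{2,1,1,2,0} = 3
G(24) = mex{3,2,2,0,1} = 4
G(25) = mex{4,3,0,1,2} = 5
G_B(25) = 5.
Combined Grundy value = 2 ⊕ 5 = 7.
A winning move leaves total XOR = 0, i.e. changes one component's Grundy value g to g ⊕ X where X is the current total.
Pile A: need g' = 2⊕7 = 5. Options: 23−2→G=1, 23−6→G=1, 23−7→G=1, 23−8→G=0. Hits: 0.
Pile B: need g' = 5⊕7 = 2. Options: 25−1→G=4, 25−2→G=3, 25−5→G=0, 25−7→G=1, 25−9→G=2. Hits: 1.

1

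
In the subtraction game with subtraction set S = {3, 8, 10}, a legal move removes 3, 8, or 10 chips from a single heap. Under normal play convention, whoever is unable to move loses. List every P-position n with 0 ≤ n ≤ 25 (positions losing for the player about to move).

n :  0  1  2  3  4  5  6  7  8  9 10 11 12 13 14 15 16 17 18 19 20 21 22 23 24 25
G :  0  0  0  1  1  1  0  0  2  1  1  3  2  0  2  3  1  3  0  0  0  1  1  1  0  0
P-positions are exactly the n with G(n) = 0.

0, 1, 2, 6, 7, 13, 18, 19, 20, 24, 25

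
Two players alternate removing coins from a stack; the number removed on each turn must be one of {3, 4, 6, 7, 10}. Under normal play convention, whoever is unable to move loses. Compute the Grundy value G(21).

2

G(0) = 0
G(1) = mex{} = 0
G(2) = mex{} = 0
G(3) = mex{0} = 1
G(4) = mex{0,0} = 1
G(5) = mex{0,0} = 1
G(6) = mex{1,0,0} = 2
G(7) = mex{1,1,0,0} = 2
G(8) = mex{1,1,0,0} = 2
G(9) = mex{2,1,1,0} = 3
G(10) = mex{2,2,1,1,0} = 3
G(11) = mex{2,2,1,1,0} = 3
G(12) = mex{3,2,2,1,0} = 4
G(13) = mex{3,3,2,2,1} = 0
G(14) = mex{3,3,2,2,1} = 0
G(15) = mex{4,3,3,2,1} = 0
G(16) = mex{0,4,3,3,2} = 1
G(17) = mex{0,0,3,3,2} = 1
G(18) = mex{0,0,4,3,2} = 1
G(19) = mex{1,0,0,4,3} = 2
G(20) = mex{1,1,0,0,3} = 2
G(21) = mex{1,1,0,0,3} = 2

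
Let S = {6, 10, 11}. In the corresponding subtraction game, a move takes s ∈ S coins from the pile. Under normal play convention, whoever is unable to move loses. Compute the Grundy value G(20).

0

n :  0  1  2  3  4  5  6  7  8  9 10 11 12 13 14 15 16 17 18 19 20
G :  0  0  0  0  0  0  1  1  1  1  1  1  2  2  2  2  2  0  0  0  0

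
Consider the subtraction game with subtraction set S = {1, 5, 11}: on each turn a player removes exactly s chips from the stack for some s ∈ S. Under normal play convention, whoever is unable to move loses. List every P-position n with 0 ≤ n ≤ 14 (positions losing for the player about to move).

G(0) = 0
G(1) = mex{0} = 1
G(2) = mex{1} = 0
G(3) = mex{0} = 1
G(4) = mex{1} = 0
G(5) = mex{0,0} = 1
G(6) = mex{1,1} = 0
G(7) = mex{0,0} = 1
G(8) = mex{1,1} = 0
G(9) = mex{0,0} = 1
G(10) = mex{1,1} = 0
G(11) = mex{0,0,0} = 1
G(12) = mex{1,1,1} = 0
G(13) = mex{0,0,0} = 1
G(14) = mex{1,1,1} = 0
P-positions are exactly the n with G(n) = 0.

0, 2, 4, 6, 8, 10, 12, 14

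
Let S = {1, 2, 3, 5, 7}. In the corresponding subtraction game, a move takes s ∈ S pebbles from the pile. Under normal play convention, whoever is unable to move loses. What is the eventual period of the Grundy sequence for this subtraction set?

G(0) = 0
G(1) = mex{0} = 1
G(2) = mex{1,0} = 2
G(3) = mex{2,1,0} = 3
G(4) = mex{3,2,1} = 0
G(5) = mex{0,3,2,0} = 1
G(6) = mex{1,0,3,1} = 2
G(7) = mex{2,1,0,2,0} = 3
G(8) = mex{3,2,1,3,1} = 0
G(9) = mex{0,3,2,0,2} = 1
G(10) = mex{1,0,3,1,3} = 2
G(11) = mex{2,1,0,2,0} = 3
G(12) = mex{3,2,1,3,1} = 0
G(13) = mex{0,3,2,0,2} = 1
G(14) = mex{1,0,3,1,3} = 2
G(n+4) = G(n) holds for n = 0,…,6 (a full window of length max(S) = 7), so the sequence is purely periodic with period 4.

4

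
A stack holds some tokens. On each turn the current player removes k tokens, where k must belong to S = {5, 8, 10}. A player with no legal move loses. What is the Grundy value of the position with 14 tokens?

2

G(0) = 0
G(1) = mex{} = 0
G(2) = mex{} = 0
G(3) = mex{} = 0
G(4) = mex{} = 0
G(5) = mex{0} = 1
G(6) = mex{0} = 1
G(7) = mex{0} = 1
G(8) = mex{0,0} = 1
G(9) = mex{0,0} = 1
G(10) = mex{1,0,0} = 2
G(11) = mex{1,0,0} = 2
G(12) = mex{1,0,0} = 2
G(13) = mex{1,1,0} = 2
G(14) = mex{1,1,0} = 2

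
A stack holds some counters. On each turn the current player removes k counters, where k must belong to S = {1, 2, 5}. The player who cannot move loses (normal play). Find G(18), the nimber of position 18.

G(0) = 0
G(1) = mex{0} = 1
G(2) = mex{1,0} = 2
G(3) = mex{2,1} = 0
G(4) = mex{0,2} = 1
G(5) = mex{1,0,0} = 2
G(6) = mex{2,1,1} = 0
G(7) = mex{0,2,2} = 1
G(8) = mex{1,0,0} = 2
G(9) = mex{2,1,1} = 0
G(10) = mex{0,2,2} = 1
G(11) = mex{1,0,0} = 2
G(12) = mex{2,1,1} = 0
G(13) = mex{0,2,2} = 1
G(14) = mex{1,0,0} = 2
G(15) = mex{2,1,1} = 0
G(16) = mex{0,2,2} = 1
G(17) = mex{1,0,0} = 2
G(18) = mex{2,1,1} = 0

0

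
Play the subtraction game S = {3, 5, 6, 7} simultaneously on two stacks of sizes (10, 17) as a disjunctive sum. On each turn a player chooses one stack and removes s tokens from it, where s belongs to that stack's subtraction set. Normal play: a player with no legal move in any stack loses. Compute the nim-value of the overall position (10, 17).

All stacks use S = {3, 5, 6, 7}:
n :  0  1  2  3  4  5  6  7  8  9 10 11 12 13 14 15 16 17
G :  0  0  0  1  1  1  2  2  2  3  0  0  0  1  1  1  2  2
Stack A: G(10) = 0.
Stack B: G(17) = 2.
Combined Grundy value = 0 ⊕ 2 = 2.

2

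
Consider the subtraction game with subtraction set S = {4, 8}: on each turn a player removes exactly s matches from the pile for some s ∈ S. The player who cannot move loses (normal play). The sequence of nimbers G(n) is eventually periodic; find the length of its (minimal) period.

12

G(0) = 0
G(1) = mex{} = 0
G(2) = mex{} = 0
G(3) = mex{} = 0
G(4) = mex{0} = 1
G(5) = mex{0} = 1
G(6) = mex{0} = 1
G(7) = mex{0} = 1
G(8) = mex{1,0} = 2
G(9) = mex{1,0} = 2
G(10) = mex{1,0} = 2
G(11) = mex{1,0} = 2
G(12) = mex{2,1} = 0
G(13) = mex{2,1} = 0
G(14) = mex{2,1} = 0
G(15) = mex{2,1} = 0
G(16) = mex{0,2} = 1
G(17) = mex{0,2} = 1
G(18) = mex{0,2} = 1
G(19) = mex{0,2} = 1
G(20) = mex{1,0} = 2
G(21) = mex{1,0} = 2
G(22) = mex{1,0} = 2
G(23) = mex{1,0} = 2
G(24) = mex{2,1} = 0
G(25) = mex{2,1} = 0
G(n+12) = G(n) holds for n = 0,…,7 (a full window of length max(S) = 8), so the sequence is purely periodic with period 12.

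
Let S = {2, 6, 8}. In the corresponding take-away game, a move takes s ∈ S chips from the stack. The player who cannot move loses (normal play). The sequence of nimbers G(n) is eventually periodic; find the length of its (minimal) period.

n :  0  1  2  3  4  5  6  7  8  9 10 11 12 13 14 15 16 17 18 19 20 21 22 23 24 25 26 27 28 29
G :  0  0  1  1  0  0  1  1  2  2  3  3  2  2  0  0  1  1  0  0  1  1  2  2  3  3  2  2  0  0
G(n+14) = G(n) holds for n = 0,…,7 (a full window of length max(S) = 8), so the sequence is purely periodic with period 14.

14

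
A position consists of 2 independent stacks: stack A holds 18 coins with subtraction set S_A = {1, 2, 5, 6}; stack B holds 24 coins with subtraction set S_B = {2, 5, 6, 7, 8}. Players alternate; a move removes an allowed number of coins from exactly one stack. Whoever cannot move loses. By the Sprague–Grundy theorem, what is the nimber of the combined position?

Stack A, S = {1, 2, 5, 6}:
G(0) = 0
G(1) = mex{0} = 1
G(2) = mex{1,0} = 2
G(3) = mex{2,1} = 0
G(4) = mex{0,2} = 1
G(5) = mex{1,0,0} = 2
G(6) = mex{2,1,1,0} = 3
G(7) = mex{3,2,2,1} = 0
G(8) = mex{0,3,0,2} = 1
G(9) = mex{1,0,1,0} = 2
G(10) = mex{2,1,2,1} = 0
G(11) = mex{0,2,3,2} = 1
G(12) = mex{1,0,0,3} = 2
G(13) = mex{2,1,1,0} = 3
G(14) = mex{3,2,2,1} = 0
G(15) = mex{0,3,0,2} = 1
G(16) = mex{1,0,1,0} = 2
G(17) = mex{2,1,2,1} = 0
G(18) = mex{0,2,3,2} = 1
G_A(18) = 1.
Stack B, S = {2, 5, 6, 7, 8}:
G(0) = 0
G(1) = mex{} = 0
G(2) = mex{0} = 1
G(3) = mex{0} = 1
G(4) = mex{1} = 0
G(5) = mex{1,0} = 2
G(6) = mex{0,0,0} = 1
G(7) = mex{2,1,0,0} = 3
G(8) = mex{1,1,1,0,0} = 2
G(9) = mex{3,0,1,1,0} = 2
G(10) = mex{2,2,0,1,1} = 3
G(11) = mex{2,1,2,0,1} = 3
G(12) = mex{3,3,1,2,0} = 4
G(13) = mex{3,2,3,1,2} = 0
G(14) = mex{4,2,2,3,1} = 0
G(15) = mex{0,3,2,2,3} = 1
G(16) = mex{0,3,3,2,2} = 1
G(17) = mex{1,4,3,3,2} = 0
G(18) = mex{1,0,4,3,3} = 2
G(19) = mex{0,0,0,4,3} = 1
G(20) = mex{2,1,0,0,4} = 3
G(21) = mex{1,1,1,0,0} = 2
G(22) = mex{3,0,1,1,0} = 2
G(23) = mex{2,2,0,1,1} = 3
G(24) = mex{2,1,2,0,1} = 3
G_B(24) = 3.
Combined Grundy value = 1 ⊕ 3 = 2.

2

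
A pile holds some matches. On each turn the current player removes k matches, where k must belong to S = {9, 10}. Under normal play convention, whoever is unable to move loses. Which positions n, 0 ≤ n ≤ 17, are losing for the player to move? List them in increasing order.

n :  0  1  2  3  4  5  6  7  8  9 10 11 12 13 14 15 16 17
G :  0  0  0  0  0  0  0  0  0  1  1  1  1  1  1  1  1  1
P-positions are exactly the n with G(n) = 0.

0, 1, 2, 3, 4, 5, 6, 7, 8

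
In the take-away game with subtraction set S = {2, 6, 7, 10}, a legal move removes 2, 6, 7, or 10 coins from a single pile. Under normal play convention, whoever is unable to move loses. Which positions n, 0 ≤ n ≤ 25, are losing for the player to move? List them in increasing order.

0, 1, 4, 5, 9, 13, 17, 18, 21, 22

G(0) = 0
G(1) = mex{} = 0
G(2) = mex{0} = 1
G(3) = mex{0} = 1
G(4) = mex{1} = 0
G(5) = mex{1} = 0
G(6) = mex{0,0} = 1
G(7) = mex{0,0,0} = 1
G(8) = mex{1,1,0} = 2
G(9) = mex{1,1,1} = 0
G(10) = mex{2,0,1,0} = 3
G(11) = mex{0,0,0,0} = 1
G(12) = mex{3,1,0,1} = 2
G(13) = mex{1,1,1,1} = 0
G(14) = mex{2,2,1,0} = 3
G(15) = mex{0,0,2,0} = 1
G(16) = mex{3,3,0,1} = 2
G(17) = mex{1,1,3,1} = 0
G(18) = mex{2,2,1,2} = 0
G(19) = mex{0,0,2,0} = 1
G(20) = mex{0,3,0,3} = 1
G(21) = mex{1,1,3,1} = 0
G(22) = mex{1,2,1,2} = 0
G(23) = mex{0,0,2,0} = 1
G(24) = mex{0,0,0,3} = 1
G(25) = mex{1,1,0,1} = 2
P-positions are exactly the n with G(n) = 0.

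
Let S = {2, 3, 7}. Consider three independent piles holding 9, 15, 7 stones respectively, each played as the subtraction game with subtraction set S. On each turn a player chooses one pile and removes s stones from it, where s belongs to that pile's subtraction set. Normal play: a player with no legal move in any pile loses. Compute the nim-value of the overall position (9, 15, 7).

All piles use S = {2, 3, 7}:
G(0) = 0
G(1) = mex{} = 0
G(2) = mex{0} = 1
G(3) = mex{0,0} = 1
G(4) = mex{1,0} = 2
G(5) = mex{1,1} = 0
G(6) = mex{2,1} = 0
G(7) = mex{0,2,0} = 1
G(8) = mex{0,0,0} = 1
G(9) = mex{1,0,1} = 2
G(10) = mex{1,1,1} = 0
G(11) = mex{2,1,2} = 0
G(12) = mex{0,2,0} = 1
G(13) = mex{0,0,0} = 1
G(14) = mex{1,0,1} = 2
G(15) = mex{1,1,1} = 0
Pile A: G(9) = 2.
Pile B: G(15) = 0.
Pile C: G(7) = 1.
Combined Grundy value = 2 ⊕ 0 ⊕ 1 = 3.

3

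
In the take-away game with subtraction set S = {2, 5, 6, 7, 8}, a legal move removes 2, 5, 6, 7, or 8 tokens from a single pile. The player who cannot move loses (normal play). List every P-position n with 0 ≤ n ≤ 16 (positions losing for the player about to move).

G(0) = 0
G(1) = mex{} = 0
G(2) = mex{0} = 1
G(3) = mex{0} = 1
G(4) = mex{1} = 0
G(5) = mex{1,0} = 2
G(6) = mex{0,0,0} = 1
G(7) = mex{2,1,0,0} = 3
G(8) = mex{1,1,1,0,0} = 2
G(9) = mex{3,0,1,1,0} = 2
G(10) = mex{2,2,0,1,1} = 3
G(11) = mex{2,1,2,0,1} = 3
G(12) = mex{3,3,1,2,0} = 4
G(13) = mex{3,2,3,1,2} = 0
G(14) = mex{4,2,2,3,1} = 0
G(15) = mex{0,3,2,2,3} = 1
G(16) = mex{0,3,3,2,2} = 1
P-positions are exactly the n with G(n) = 0.

0, 1, 4, 13, 14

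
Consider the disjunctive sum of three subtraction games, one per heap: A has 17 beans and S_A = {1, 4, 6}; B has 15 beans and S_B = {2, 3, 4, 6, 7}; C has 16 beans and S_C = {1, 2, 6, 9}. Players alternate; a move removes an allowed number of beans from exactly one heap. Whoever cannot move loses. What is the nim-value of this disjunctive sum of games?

Heap A, S = {1, 4, 6}:
n :  0  1  2  3  4  5  6  7  8  9 10 11 12 13 14 15 16 17
G :  0  1  0  1  2  0  1  0  1  2  0  1  0  1  2  0  1  0
G_A(17) = 0.
Heap B, S = {2, 3, 4, 6, 7}:
n :  0  1  2  3  4  5  6  7  8  9 10 11 12 13 14 15
G :  0  0  1  1  2  2  3  3  4  0  0  1  1  2  2  3
G_B(15) = 3.
Heap C, S = {1, 2, 6, 9}:
n :  0  1  2  3  4  5  6  7  8  9 10 11 12 13 14 15 16
G :  0  1  2  0  1  2  3  0  1  2  0  1  2  3  0  1  2
G_C(16) = 2.
Combined Grundy value = 0 ⊕ 3 ⊕ 2 = 1.

1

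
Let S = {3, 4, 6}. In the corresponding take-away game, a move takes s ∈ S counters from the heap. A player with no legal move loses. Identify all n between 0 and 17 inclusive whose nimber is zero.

G(0) = 0
G(1) = mex{} = 0
G(2) = mex{} = 0
G(3) = mex{0} = 1
G(4) = mex{0,0} = 1
G(5) = mex{0,0} = 1
G(6) = mex{1,0,0} = 2
G(7) = mex{1,1,0} = 2
G(8) = mex{1,1,0} = 2
G(9) = mex{2,1,1} = 0
G(10) = mex{2,2,1} = 0
G(11) = mex{2,2,1} = 0
G(12) = mex{0,2,2} = 1
G(13) = mex{0,0,2} = 1
G(14) = mex{0,0,2} = 1
G(15) = mex{1,0,0} = 2
G(16) = mex{1,1,0} = 2
G(17) = mex{1,1,0} = 2
P-positions are exactly the n with G(n) = 0.

0, 1, 2, 9, 10, 11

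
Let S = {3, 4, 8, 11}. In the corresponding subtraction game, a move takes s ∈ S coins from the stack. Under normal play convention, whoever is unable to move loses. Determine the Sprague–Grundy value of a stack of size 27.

2

n :  0  1  2  3  4  5  6  7  8  9 10 11 12 13 14 15 16 17 18 19 20 21 22 23 24 25 26 27
G :  0  0  0  1  1  1  2  0  2  3  1  3  4  2  0  2  0  1  3  1  2  0  2  0  1  3  1  2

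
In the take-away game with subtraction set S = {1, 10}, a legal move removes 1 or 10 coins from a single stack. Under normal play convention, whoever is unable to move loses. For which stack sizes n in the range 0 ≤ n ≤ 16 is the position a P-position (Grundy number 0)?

G(0) = 0
G(1) = mex{0} = 1
G(2) = mex{1} = 0
G(3) = mex{0} = 1
G(4) = mex{1} = 0
G(5) = mex{0} = 1
G(6) = mex{1} = 0
G(7) = mex{0} = 1
G(8) = mex{1} = 0
G(9) = mex{0} = 1
G(10) = mex{1,0} = 2
G(11) = mex{2,1} = 0
G(12) = mex{0,0} = 1
G(13) = mex{1,1} = 0
G(14) = mex{0,0} = 1
G(15) = mex{1,1} = 0
G(16) = mex{0,0} = 1
P-positions are exactly the n with G(n) = 0.

0, 2, 4, 6, 8, 11, 13, 15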